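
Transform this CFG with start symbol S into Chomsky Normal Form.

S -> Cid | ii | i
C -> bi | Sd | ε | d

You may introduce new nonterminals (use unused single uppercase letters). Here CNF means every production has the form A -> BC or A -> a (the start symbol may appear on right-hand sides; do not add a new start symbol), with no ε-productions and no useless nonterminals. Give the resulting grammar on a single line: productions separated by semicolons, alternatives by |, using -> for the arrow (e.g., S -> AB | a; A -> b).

Nullable: {C}; after ε-elimination: S -> i | id | ii | Cid; C -> d | Sd | bi.
No unit productions to eliminate.
TERM: introduce B -> b, A -> d, D -> i and substitute in every rule of length ≥2.
BIN: S -> CDA becomes S -> CE, E -> DA.

S -> i | CE | DA | DD; A -> d; B -> b; C -> d | BD | SA; D -> i; E -> DA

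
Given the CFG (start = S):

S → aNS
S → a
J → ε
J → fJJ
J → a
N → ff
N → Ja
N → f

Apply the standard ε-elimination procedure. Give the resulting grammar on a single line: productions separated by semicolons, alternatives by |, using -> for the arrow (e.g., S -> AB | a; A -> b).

Nullable set: {J}.
Drop J -> ε.
J -> fJJ: J, J nullable, giving f | fJ | fJJ.
N -> Ja: J nullable, giving Ja | a.
Unchanged (no nullable symbols): S -> a; S -> aNS; J -> a; N -> f; N -> ff.

S -> a | aNS; J -> a | f | fJ | fJJ; N -> a | f | Ja | ff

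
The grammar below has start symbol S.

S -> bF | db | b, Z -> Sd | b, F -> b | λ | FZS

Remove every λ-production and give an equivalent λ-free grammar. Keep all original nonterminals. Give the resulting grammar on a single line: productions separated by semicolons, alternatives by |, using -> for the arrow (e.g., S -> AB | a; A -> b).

S -> b | bF | db; F -> b | ZS | FZS; Z -> b | Sd

Nullable set: {F}.
S -> bF: F nullable, giving b | bF.
Drop F -> λ.
F -> FZS: F nullable, giving FZS | ZS.
Unchanged (no nullable symbols): S -> b; S -> db; F -> b; Z -> Sd; Z -> b.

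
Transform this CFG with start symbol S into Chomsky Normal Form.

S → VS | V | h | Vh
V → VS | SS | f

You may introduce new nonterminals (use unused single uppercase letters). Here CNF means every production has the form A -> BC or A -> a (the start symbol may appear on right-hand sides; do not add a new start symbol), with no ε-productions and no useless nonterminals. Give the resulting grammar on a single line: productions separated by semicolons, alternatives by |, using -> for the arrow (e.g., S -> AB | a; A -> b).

S -> f | h | SS | VA | VS; A -> h; V -> f | SS | VS

No ε-productions.
After unit-elimination: S -> f | h | SS | VS | Vh; V -> f | SS | VS.
TERM: introduce A -> h and substitute in every rule of length ≥2.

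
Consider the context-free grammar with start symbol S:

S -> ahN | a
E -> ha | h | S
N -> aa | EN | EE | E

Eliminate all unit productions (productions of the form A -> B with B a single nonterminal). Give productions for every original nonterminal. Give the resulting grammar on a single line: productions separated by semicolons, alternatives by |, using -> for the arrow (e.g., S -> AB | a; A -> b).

S -> a | ahN; E -> a | h | ha | ahN; N -> a | h | EE | EN | aa | ha | ahN

Unit productions: E->S, N->E.
Unit pairs (A ⇒* B via units): (E,S), (N,E), (N,S).
S: inherits non-unit rules of {S} → a | ahN.
E: inherits non-unit rules of {E, S} → a | ahN | h | ha.
N: inherits non-unit rules of {E, N, S} → EE | EN | a | aa | ahN | h | ha.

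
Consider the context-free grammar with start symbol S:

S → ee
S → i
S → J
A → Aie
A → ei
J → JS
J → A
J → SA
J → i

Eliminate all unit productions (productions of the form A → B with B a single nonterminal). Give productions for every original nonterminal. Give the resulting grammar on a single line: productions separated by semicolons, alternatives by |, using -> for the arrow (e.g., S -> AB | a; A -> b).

S -> i | JS | SA | ee | ei | Aie; A -> ei | Aie; J -> i | JS | SA | ei | Aie

Unit productions: J->A, S->J.
Unit pairs (A ⇒* B via units): (J,A), (S,A), (S,J).
S: inherits non-unit rules of {A, J, S} → Aie | JS | SA | ee | ei | i.
A: inherits non-unit rules of {A} → Aie | ei.
J: inherits non-unit rules of {A, J} → Aie | JS | SA | ei | i.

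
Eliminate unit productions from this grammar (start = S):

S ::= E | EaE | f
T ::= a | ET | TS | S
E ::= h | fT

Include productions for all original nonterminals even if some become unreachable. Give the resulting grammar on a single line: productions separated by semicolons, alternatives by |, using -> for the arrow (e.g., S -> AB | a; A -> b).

S -> f | h | fT | EaE; E -> h | fT; T -> a | f | h | ET | TS | fT | EaE

Unit productions: S->E, T->S.
Unit pairs (A ⇒* B via units): (S,E), (T,E), (T,S).
S: inherits non-unit rules of {E, S} → EaE | f | fT | h.
E: inherits non-unit rules of {E} → fT | h.
T: inherits non-unit rules of {E, S, T} → ET | EaE | TS | a | f | fT | h.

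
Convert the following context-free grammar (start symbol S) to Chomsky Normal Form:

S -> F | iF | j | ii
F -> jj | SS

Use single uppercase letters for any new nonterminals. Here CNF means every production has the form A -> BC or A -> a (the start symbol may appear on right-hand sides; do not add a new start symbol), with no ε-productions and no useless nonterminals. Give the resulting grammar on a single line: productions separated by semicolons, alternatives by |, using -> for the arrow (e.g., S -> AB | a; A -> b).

No ε-productions.
After unit-elimination: S -> j | SS | iF | ii | jj; F -> SS | jj.
TERM: introduce B -> i, A -> j and substitute in every rule of length ≥2.

S -> j | AA | BB | BF | SS; A -> j; B -> i; F -> AA | SS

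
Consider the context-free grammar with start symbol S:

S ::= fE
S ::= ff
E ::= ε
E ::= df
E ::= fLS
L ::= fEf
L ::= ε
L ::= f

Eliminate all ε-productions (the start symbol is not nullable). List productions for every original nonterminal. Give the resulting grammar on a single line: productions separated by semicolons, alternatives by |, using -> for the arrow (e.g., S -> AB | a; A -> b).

Nullable set: {E, L}.
S -> fE: E nullable, giving f | fE.
Drop E -> ε.
E -> fLS: L nullable, giving fLS | fS.
Drop L -> ε.
L -> fEf: E nullable, giving fEf | ff.
Unchanged (no nullable symbols): S -> ff; E -> df; L -> f.

S -> f | fE | ff; E -> df | fS | fLS; L -> f | ff | fEf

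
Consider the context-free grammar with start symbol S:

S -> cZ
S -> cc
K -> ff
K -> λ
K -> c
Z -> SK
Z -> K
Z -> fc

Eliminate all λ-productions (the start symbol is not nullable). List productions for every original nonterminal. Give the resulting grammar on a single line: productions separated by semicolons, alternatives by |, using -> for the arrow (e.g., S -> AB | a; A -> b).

S -> c | cZ | cc; K -> c | ff; Z -> K | S | SK | fc

Nullable set: {K, Z}.
S -> cZ: Z nullable, giving c | cZ.
Drop K -> λ.
Z -> K: K nullable, giving K.
Z -> SK: K nullable, giving S | SK.
Unchanged (no nullable symbols): S -> cc; K -> c; K -> ff; Z -> fc.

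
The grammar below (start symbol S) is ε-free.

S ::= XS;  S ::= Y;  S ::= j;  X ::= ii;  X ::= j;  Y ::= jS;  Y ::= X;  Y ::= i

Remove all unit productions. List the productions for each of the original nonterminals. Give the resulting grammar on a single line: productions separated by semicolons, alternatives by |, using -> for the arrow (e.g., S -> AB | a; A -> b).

S -> i | j | XS | ii | jS; X -> j | ii; Y -> i | j | ii | jS

Unit productions: S->Y, Y->X.
Unit pairs (A ⇒* B via units): (S,X), (S,Y), (Y,X).
S: inherits non-unit rules of {S, X, Y} → XS | i | ii | j | jS.
X: inherits non-unit rules of {X} → ii | j.
Y: inherits non-unit rules of {X, Y} → i | ii | j | jS.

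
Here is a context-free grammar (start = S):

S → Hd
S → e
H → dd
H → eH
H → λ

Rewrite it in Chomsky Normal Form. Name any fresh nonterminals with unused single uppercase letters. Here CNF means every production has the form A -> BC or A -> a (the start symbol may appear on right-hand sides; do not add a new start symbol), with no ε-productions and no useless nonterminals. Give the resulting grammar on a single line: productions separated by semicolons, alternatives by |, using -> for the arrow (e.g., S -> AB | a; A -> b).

Nullable: {H}; after ε-elimination: S -> d | e | Hd; H -> e | dd | eH.
No unit productions to eliminate.
TERM: introduce A -> d, B -> e and substitute in every rule of length ≥2.

S -> d | e | HA; A -> d; B -> e; H -> e | AA | BH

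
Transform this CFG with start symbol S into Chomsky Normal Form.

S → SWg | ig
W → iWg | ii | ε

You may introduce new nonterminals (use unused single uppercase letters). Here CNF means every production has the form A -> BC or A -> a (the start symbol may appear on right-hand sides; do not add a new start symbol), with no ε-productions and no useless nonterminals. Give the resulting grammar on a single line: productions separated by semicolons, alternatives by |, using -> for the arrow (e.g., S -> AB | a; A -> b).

Nullable: {W}; after ε-elimination: S -> Sg | ig | SWg; W -> ig | ii | iWg.
No unit productions to eliminate.
TERM: introduce A -> g, B -> i and substitute in every rule of length ≥2.
BIN: S -> SWA becomes S -> SC, C -> WA; W -> BWA becomes W -> BD, D -> WA.

S -> BA | SA | SC; A -> g; B -> i; C -> WA; D -> WA; W -> BA | BB | BD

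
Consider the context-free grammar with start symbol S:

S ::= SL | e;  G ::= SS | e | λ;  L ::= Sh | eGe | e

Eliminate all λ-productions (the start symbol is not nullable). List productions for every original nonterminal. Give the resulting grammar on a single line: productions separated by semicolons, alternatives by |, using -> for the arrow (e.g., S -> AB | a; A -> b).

Nullable set: {G}.
Drop G -> λ.
L -> eGe: G nullable, giving eGe | ee.
Unchanged (no nullable symbols): S -> SL; S -> e; G -> SS; G -> e; L -> Sh; L -> e.

S -> e | SL; G -> e | SS; L -> e | Sh | ee | eGe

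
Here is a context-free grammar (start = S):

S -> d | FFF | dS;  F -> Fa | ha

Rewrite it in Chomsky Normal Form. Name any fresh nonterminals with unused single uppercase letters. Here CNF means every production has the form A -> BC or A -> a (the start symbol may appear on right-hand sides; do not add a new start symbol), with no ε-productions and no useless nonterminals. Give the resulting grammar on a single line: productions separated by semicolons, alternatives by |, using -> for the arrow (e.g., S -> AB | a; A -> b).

S -> d | CS | FD; A -> a; B -> h; C -> d; D -> FF; F -> BA | FA

No ε-productions.
No unit productions to eliminate.
TERM: introduce A -> a, C -> d, B -> h and substitute in every rule of length ≥2.
BIN: S -> FFF becomes S -> FD, D -> FF.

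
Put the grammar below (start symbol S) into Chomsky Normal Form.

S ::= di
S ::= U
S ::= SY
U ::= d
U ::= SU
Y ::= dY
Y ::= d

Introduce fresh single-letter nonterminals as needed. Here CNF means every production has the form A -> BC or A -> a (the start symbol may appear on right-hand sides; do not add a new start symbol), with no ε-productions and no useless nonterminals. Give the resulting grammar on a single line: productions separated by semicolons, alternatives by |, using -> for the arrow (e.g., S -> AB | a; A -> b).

S -> d | AB | SU | SY; A -> d; B -> i; U -> d | SU; Y -> d | AY

No ε-productions.
After unit-elimination: S -> d | SU | SY | di; U -> d | SU; Y -> d | dY.
TERM: introduce A -> d, B -> i and substitute in every rule of length ≥2.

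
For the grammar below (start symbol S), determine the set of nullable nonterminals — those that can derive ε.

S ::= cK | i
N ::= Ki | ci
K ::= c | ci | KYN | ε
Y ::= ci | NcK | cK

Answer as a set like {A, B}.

{K}

Directly nullable (have an ε-rule): {K}.
Not nullable: N, S, Y — each has a terminal in every rule's right-hand side or depends on a non-nullable symbol.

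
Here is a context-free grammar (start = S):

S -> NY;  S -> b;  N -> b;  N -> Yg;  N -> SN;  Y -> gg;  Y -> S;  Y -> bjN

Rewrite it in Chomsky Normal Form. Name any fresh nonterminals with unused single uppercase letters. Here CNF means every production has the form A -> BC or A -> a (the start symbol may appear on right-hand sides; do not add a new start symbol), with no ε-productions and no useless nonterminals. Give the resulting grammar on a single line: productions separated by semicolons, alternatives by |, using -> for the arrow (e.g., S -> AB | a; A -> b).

S -> b | NY; A -> g; B -> b; C -> j; D -> CN; N -> b | SN | YA; Y -> b | AA | BD | NY

No ε-productions.
After unit-elimination: S -> b | NY; N -> b | SN | Yg; Y -> b | NY | gg | bjN.
TERM: introduce B -> b, A -> g, C -> j and substitute in every rule of length ≥2.
BIN: Y -> BCN becomes Y -> BD, D -> CN.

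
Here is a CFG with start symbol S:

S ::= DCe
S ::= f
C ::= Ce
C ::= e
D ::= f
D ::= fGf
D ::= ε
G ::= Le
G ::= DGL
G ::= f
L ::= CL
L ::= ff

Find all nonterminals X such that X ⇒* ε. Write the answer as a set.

{D}

Directly nullable (have an ε-rule): {D}.
Not nullable: C, G, L, S — each has a terminal in every rule's right-hand side or depends on a non-nullable symbol.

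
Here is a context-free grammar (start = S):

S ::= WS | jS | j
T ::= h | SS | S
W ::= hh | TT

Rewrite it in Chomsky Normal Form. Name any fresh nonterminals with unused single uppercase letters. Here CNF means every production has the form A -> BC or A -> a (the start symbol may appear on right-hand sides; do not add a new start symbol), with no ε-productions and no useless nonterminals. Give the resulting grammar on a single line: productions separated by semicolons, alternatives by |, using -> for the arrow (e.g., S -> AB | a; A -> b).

No ε-productions.
After unit-elimination: S -> j | WS | jS; T -> h | j | SS | WS | jS; W -> TT | hh.
TERM: introduce B -> h, A -> j and substitute in every rule of length ≥2.

S -> j | AS | WS; A -> j; B -> h; T -> h | j | AS | SS | WS; W -> BB | TT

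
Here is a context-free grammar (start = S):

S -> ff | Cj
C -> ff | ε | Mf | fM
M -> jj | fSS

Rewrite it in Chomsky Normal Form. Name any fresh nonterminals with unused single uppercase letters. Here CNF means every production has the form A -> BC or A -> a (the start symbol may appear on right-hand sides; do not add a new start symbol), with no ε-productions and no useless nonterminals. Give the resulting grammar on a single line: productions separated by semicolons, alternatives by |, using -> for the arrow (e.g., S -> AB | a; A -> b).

Nullable: {C}; after ε-elimination: S -> j | Cj | ff; C -> Mf | fM | ff; M -> jj | fSS.
No unit productions to eliminate.
TERM: introduce A -> f, B -> j and substitute in every rule of length ≥2.
BIN: M -> ASS becomes M -> AD, D -> SS.

S -> j | AA | CB; A -> f; B -> j; C -> AA | AM | MA; D -> SS; M -> AD | BB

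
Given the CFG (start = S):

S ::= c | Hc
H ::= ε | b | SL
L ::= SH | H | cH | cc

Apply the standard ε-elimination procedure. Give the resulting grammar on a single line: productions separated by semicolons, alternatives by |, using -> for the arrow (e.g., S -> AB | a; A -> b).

Nullable set: {H, L}.
S -> Hc: H nullable, giving Hc | c.
Drop H -> ε.
H -> SL: L nullable, giving S | SL.
L -> H: H nullable, giving H.
L -> SH: H nullable, giving S | SH.
L -> cH: H nullable, giving c | cH.
Unchanged (no nullable symbols): S -> c; H -> b; L -> cc.

S -> c | Hc; H -> S | b | SL; L -> H | S | c | SH | cH | cc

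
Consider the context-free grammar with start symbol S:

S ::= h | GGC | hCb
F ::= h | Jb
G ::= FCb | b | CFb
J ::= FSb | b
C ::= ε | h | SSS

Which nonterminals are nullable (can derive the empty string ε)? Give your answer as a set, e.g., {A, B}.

Directly nullable (have an ε-rule): {C}.
Not nullable: F, G, J, S — each has a terminal in every rule's right-hand side or depends on a non-nullable symbol.

{C}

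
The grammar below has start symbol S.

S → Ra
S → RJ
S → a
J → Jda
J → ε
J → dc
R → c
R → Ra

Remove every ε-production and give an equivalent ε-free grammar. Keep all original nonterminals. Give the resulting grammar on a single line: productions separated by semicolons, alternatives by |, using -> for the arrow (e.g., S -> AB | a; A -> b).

Nullable set: {J}.
S -> RJ: J nullable, giving R | RJ.
Drop J -> ε.
J -> Jda: J nullable, giving Jda | da.
Unchanged (no nullable symbols): S -> Ra; S -> a; J -> dc; R -> Ra; R -> c.

S -> R | a | RJ | Ra; J -> da | dc | Jda; R -> c | Ra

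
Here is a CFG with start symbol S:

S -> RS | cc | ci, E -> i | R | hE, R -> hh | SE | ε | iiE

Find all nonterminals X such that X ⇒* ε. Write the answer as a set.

Directly nullable (have an ε-rule): {R}.
E is nullable via E -> R (every symbol on the right is already known nullable).
Not nullable: S — each has a terminal in every rule's right-hand side or depends on a non-nullable symbol.

{E, R}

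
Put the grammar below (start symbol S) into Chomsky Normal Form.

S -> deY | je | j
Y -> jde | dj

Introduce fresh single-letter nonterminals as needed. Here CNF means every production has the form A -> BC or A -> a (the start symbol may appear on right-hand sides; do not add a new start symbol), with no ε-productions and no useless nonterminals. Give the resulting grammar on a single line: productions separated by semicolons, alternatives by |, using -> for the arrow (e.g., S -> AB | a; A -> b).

No ε-productions.
No unit productions to eliminate.
TERM: introduce A -> d, B -> e, C -> j and substitute in every rule of length ≥2.
BIN: S -> ABY becomes S -> AD, D -> BY; Y -> CAB becomes Y -> CE, E -> AB.

S -> j | AD | CB; A -> d; B -> e; C -> j; D -> BY; E -> AB; Y -> AC | CE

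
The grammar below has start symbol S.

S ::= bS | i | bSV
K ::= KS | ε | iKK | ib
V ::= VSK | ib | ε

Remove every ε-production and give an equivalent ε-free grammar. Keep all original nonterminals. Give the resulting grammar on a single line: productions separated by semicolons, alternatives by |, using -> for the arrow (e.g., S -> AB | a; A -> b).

S -> i | bS | bSV; K -> S | i | KS | iK | ib | iKK; V -> S | SK | VS | ib | VSK

Nullable set: {K, V}.
S -> bSV: V nullable, giving bS | bSV.
Drop K -> ε.
K -> KS: K nullable, giving KS | S.
K -> iKK: K, K nullable, giving i | iK | iKK.
Drop V -> ε.
V -> VSK: V, K nullable, giving S | SK | VS | VSK.
Unchanged (no nullable symbols): S -> bS; S -> i; K -> ib; V -> ib.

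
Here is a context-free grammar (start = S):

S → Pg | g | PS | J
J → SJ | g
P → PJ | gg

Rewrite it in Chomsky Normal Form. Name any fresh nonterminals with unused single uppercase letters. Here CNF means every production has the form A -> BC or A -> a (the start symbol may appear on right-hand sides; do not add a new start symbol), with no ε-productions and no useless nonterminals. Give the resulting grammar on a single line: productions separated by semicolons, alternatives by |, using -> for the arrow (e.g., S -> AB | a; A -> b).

S -> g | PA | PS | SJ; A -> g; J -> g | SJ; P -> AA | PJ

No ε-productions.
After unit-elimination: S -> g | PS | Pg | SJ; J -> g | SJ; P -> PJ | gg.
TERM: introduce A -> g and substitute in every rule of length ≥2.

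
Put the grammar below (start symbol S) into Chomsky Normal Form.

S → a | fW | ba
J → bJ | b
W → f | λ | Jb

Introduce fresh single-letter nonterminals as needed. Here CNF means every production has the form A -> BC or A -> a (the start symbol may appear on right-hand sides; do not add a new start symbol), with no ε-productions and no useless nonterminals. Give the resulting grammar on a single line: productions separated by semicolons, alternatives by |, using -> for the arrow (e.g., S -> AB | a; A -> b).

S -> a | f | AB | CW; A -> b; B -> a; C -> f; J -> b | AJ; W -> f | JA

Nullable: {W}; after ε-elimination: S -> a | f | ba | fW; J -> b | bJ; W -> f | Jb.
No unit productions to eliminate.
TERM: introduce B -> a, A -> b, C -> f and substitute in every rule of length ≥2.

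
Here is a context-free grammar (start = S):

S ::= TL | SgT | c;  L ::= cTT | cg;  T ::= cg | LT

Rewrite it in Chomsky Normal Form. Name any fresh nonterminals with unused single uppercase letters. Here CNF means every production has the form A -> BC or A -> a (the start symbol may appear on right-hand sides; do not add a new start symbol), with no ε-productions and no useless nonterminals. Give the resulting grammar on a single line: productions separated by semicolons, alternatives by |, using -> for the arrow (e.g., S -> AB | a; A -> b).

S -> c | SD | TL; A -> c; B -> g; C -> TT; D -> BT; L -> AB | AC; T -> AB | LT

No ε-productions.
No unit productions to eliminate.
TERM: introduce A -> c, B -> g and substitute in every rule of length ≥2.
BIN: L -> ATT becomes L -> AC, C -> TT; S -> SBT becomes S -> SD, D -> BT.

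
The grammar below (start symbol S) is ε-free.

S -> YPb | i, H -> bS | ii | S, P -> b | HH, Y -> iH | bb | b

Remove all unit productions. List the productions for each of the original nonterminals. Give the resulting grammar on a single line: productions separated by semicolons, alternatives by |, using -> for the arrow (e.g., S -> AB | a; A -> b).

S -> i | YPb; H -> i | bS | ii | YPb; P -> b | HH; Y -> b | bb | iH

Unit productions: H->S.
Unit pairs (A ⇒* B via units): (H,S).
S: inherits non-unit rules of {S} → YPb | i.
H: inherits non-unit rules of {H, S} → YPb | bS | i | ii.
P: inherits non-unit rules of {P} → HH | b.
Y: inherits non-unit rules of {Y} → b | bb | iH.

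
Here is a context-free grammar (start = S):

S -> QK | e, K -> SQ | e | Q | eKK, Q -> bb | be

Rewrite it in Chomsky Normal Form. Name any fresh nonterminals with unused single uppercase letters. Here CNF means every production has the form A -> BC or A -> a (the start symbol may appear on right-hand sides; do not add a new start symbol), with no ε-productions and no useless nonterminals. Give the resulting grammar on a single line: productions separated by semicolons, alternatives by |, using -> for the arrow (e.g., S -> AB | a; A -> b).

No ε-productions.
After unit-elimination: S -> e | QK; K -> e | SQ | bb | be | eKK; Q -> bb | be.
TERM: introduce A -> b, B -> e and substitute in every rule of length ≥2.
BIN: K -> BKK becomes K -> BC, C -> KK.

S -> e | QK; A -> b; B -> e; C -> KK; K -> e | AA | AB | BC | SQ; Q -> AA | AB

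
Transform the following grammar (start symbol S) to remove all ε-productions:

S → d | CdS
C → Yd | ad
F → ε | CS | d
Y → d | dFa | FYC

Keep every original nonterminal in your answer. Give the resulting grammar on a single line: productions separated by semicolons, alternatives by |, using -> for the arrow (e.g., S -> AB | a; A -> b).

Nullable set: {F}.
Drop F -> ε.
Y -> FYC: F nullable, giving FYC | YC.
Y -> dFa: F nullable, giving dFa | da.
Unchanged (no nullable symbols): S -> CdS; S -> d; C -> Yd; C -> ad; F -> CS; F -> d; Y -> d.

S -> d | CdS; C -> Yd | ad; F -> d | CS; Y -> d | YC | da | FYC | dFa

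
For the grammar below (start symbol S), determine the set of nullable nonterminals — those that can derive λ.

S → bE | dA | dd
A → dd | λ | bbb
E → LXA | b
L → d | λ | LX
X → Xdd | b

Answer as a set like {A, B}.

{A, L}

Directly nullable (have an ε-rule): {A, L}.
Not nullable: E, S, X — each has a terminal in every rule's right-hand side or depends on a non-nullable symbol.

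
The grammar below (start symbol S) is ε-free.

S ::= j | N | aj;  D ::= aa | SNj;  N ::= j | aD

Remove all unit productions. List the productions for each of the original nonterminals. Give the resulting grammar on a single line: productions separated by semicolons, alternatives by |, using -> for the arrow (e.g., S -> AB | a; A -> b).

S -> j | aD | aj; D -> aa | SNj; N -> j | aD

Unit productions: S->N.
Unit pairs (A ⇒* B via units): (S,N).
S: inherits non-unit rules of {N, S} → aD | aj | j.
D: inherits non-unit rules of {D} → SNj | aa.
N: inherits non-unit rules of {N} → aD | j.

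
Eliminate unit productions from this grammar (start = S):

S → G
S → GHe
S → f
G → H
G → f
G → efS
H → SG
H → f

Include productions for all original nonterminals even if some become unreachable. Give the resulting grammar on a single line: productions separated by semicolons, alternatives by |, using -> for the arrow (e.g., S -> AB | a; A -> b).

S -> f | SG | GHe | efS; G -> f | SG | efS; H -> f | SG

Unit productions: G->H, S->G.
Unit pairs (A ⇒* B via units): (G,H), (S,G), (S,H).
S: inherits non-unit rules of {G, H, S} → GHe | SG | efS | f.
G: inherits non-unit rules of {G, H} → SG | efS | f.
H: inherits non-unit rules of {H} → SG | f.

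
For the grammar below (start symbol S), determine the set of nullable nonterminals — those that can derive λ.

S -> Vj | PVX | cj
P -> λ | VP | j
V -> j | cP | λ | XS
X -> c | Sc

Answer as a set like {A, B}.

{P, V}

Directly nullable (have an ε-rule): {P, V}.
Not nullable: S, X — each has a terminal in every rule's right-hand side or depends on a non-nullable symbol.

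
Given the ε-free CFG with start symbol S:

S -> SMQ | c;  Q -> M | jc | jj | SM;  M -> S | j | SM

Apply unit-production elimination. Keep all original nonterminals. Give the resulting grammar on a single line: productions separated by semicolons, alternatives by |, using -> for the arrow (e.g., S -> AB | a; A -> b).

S -> c | SMQ; M -> c | j | SM | SMQ; Q -> c | j | SM | jc | jj | SMQ

Unit productions: M->S, Q->M.
Unit pairs (A ⇒* B via units): (M,S), (Q,M), (Q,S).
S: inherits non-unit rules of {S} → SMQ | c.
M: inherits non-unit rules of {M, S} → SM | SMQ | c | j.
Q: inherits non-unit rules of {M, Q, S} → SM | SMQ | c | j | jc | jj.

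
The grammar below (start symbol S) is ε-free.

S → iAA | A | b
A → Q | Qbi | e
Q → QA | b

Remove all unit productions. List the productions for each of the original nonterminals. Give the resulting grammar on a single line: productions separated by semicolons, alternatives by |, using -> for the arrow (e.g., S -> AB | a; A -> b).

Unit productions: A->Q, S->A.
Unit pairs (A ⇒* B via units): (A,Q), (S,A), (S,Q).
S: inherits non-unit rules of {A, Q, S} → QA | Qbi | b | e | iAA.
A: inherits non-unit rules of {A, Q} → QA | Qbi | b | e.
Q: inherits non-unit rules of {Q} → QA | b.

S -> b | e | QA | Qbi | iAA; A -> b | e | QA | Qbi; Q -> b | QA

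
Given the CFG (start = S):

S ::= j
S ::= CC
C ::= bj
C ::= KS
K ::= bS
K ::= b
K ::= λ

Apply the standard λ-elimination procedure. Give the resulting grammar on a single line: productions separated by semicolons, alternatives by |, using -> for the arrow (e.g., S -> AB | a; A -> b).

Nullable set: {K}.
C -> KS: K nullable, giving KS | S.
Drop K -> λ.
Unchanged (no nullable symbols): S -> CC; S -> j; C -> bj; K -> b; K -> bS.

S -> j | CC; C -> S | KS | bj; K -> b | bS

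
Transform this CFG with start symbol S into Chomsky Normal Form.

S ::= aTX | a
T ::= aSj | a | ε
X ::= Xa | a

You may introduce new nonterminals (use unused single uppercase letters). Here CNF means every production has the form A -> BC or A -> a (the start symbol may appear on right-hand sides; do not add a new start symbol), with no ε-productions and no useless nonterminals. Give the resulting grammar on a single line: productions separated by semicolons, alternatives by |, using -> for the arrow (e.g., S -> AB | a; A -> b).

Nullable: {T}; after ε-elimination: S -> a | aX | aTX; T -> a | aSj; X -> a | Xa.
No unit productions to eliminate.
TERM: introduce A -> a, B -> j and substitute in every rule of length ≥2.
BIN: S -> ATX becomes S -> AC, C -> TX; T -> ASB becomes T -> AD, D -> SB.

S -> a | AC | AX; A -> a; B -> j; C -> TX; D -> SB; T -> a | AD; X -> a | XA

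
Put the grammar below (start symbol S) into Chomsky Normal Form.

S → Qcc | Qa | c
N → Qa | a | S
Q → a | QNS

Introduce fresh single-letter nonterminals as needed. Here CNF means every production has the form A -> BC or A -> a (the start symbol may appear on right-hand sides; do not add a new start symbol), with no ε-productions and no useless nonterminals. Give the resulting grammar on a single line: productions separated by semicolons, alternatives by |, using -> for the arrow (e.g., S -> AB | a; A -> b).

S -> c | QA | QE; A -> a; B -> c; C -> BB; D -> NS; E -> BB; N -> a | c | QA | QC; Q -> a | QD

No ε-productions.
After unit-elimination: S -> c | Qa | Qcc; N -> a | c | Qa | Qcc; Q -> a | QNS.
TERM: introduce A -> a, B -> c and substitute in every rule of length ≥2.
BIN: N -> QBB becomes N -> QC, C -> BB; Q -> QNS becomes Q -> QD, D -> NS; S -> QBB becomes S -> QE, E -> BB.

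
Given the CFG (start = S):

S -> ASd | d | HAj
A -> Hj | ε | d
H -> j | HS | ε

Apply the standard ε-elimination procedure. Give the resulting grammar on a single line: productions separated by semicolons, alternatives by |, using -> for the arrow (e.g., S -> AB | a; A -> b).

S -> d | j | Aj | Hj | Sd | ASd | HAj; A -> d | j | Hj; H -> S | j | HS

Nullable set: {A, H}.
S -> ASd: A nullable, giving ASd | Sd.
S -> HAj: H, A nullable, giving Aj | HAj | Hj | j.
Drop A -> ε.
A -> Hj: H nullable, giving Hj | j.
Drop H -> ε.
H -> HS: H nullable, giving HS | S.
Unchanged (no nullable symbols): S -> d; A -> d; H -> j.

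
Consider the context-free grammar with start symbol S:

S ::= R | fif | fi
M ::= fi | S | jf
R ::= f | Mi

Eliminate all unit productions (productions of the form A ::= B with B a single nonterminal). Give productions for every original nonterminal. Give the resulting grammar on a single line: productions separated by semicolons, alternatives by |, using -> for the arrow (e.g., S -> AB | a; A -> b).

S -> f | Mi | fi | fif; M -> f | Mi | fi | jf | fif; R -> f | Mi

Unit productions: M->S, S->R.
Unit pairs (A ⇒* B via units): (M,R), (M,S), (S,R).
S: inherits non-unit rules of {R, S} → Mi | f | fi | fif.
M: inherits non-unit rules of {M, R, S} → Mi | f | fi | fif | jf.
R: inherits non-unit rules of {R} → Mi | f.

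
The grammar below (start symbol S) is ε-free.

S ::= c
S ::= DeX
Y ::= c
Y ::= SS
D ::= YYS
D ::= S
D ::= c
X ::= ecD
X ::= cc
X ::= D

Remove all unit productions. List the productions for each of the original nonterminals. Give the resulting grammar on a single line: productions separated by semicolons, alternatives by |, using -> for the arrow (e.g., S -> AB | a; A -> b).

S -> c | DeX; D -> c | DeX | YYS; X -> c | cc | DeX | YYS | ecD; Y -> c | SS

Unit productions: D->S, X->D.
Unit pairs (A ⇒* B via units): (D,S), (X,D), (X,S).
S: inherits non-unit rules of {S} → DeX | c.
D: inherits non-unit rules of {D, S} → DeX | YYS | c.
X: inherits non-unit rules of {D, S, X} → DeX | YYS | c | cc | ecD.
Y: inherits non-unit rules of {Y} → SS | c.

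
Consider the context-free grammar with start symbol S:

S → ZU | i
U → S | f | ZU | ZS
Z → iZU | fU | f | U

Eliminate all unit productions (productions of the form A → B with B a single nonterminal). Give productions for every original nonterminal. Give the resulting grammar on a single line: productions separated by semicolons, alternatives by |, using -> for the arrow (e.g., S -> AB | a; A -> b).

Unit productions: U->S, Z->U.
Unit pairs (A ⇒* B via units): (U,S), (Z,S), (Z,U).
S: inherits non-unit rules of {S} → ZU | i.
U: inherits non-unit rules of {S, U} → ZS | ZU | f | i.
Z: inherits non-unit rules of {S, U, Z} → ZS | ZU | f | fU | i | iZU.

S -> i | ZU; U -> f | i | ZS | ZU; Z -> f | i | ZS | ZU | fU | iZU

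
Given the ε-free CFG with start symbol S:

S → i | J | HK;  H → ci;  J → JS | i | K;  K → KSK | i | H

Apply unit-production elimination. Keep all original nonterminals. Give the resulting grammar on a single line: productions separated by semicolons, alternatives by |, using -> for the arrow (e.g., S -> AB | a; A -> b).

S -> i | HK | JS | ci | KSK; H -> ci; J -> i | JS | ci | KSK; K -> i | ci | KSK

Unit productions: J->K, K->H, S->J.
Unit pairs (A ⇒* B via units): (J,H), (J,K), (K,H), (S,H), (S,J), (S,K).
S: inherits non-unit rules of {H, J, K, S} → HK | JS | KSK | ci | i.
H: inherits non-unit rules of {H} → ci.
J: inherits non-unit rules of {H, J, K} → JS | KSK | ci | i.
K: inherits non-unit rules of {H, K} → KSK | ci | i.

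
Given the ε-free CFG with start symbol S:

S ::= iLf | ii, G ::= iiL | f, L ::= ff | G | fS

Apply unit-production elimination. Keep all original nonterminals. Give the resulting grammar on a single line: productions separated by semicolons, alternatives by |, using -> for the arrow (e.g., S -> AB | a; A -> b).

Unit productions: L->G.
Unit pairs (A ⇒* B via units): (L,G).
S: inherits non-unit rules of {S} → iLf | ii.
G: inherits non-unit rules of {G} → f | iiL.
L: inherits non-unit rules of {G, L} → f | fS | ff | iiL.

S -> ii | iLf; G -> f | iiL; L -> f | fS | ff | iiL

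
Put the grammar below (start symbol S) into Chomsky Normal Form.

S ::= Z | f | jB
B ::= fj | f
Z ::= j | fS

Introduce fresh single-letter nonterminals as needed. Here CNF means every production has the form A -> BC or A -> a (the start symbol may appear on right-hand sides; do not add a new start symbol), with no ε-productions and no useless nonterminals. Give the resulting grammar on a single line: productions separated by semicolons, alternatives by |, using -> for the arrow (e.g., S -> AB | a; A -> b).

S -> f | j | AS | CB; A -> f; B -> f | AC; C -> j

No ε-productions.
After unit-elimination: S -> f | j | fS | jB; B -> f | fj; Z -> j | fS.
TERM: introduce A -> f, C -> j and substitute in every rule of length ≥2.
Drop unreachable/unproductive: Z.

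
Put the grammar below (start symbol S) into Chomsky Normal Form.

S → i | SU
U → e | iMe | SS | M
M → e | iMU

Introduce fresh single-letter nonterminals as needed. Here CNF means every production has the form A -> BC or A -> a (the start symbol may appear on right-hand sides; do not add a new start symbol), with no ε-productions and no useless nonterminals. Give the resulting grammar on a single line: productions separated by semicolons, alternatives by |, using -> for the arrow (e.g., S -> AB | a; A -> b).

No ε-productions.
After unit-elimination: S -> i | SU; M -> e | iMU; U -> e | SS | iMU | iMe.
TERM: introduce B -> e, A -> i and substitute in every rule of length ≥2.
BIN: M -> AMU becomes M -> AC, C -> MU; U -> AMB becomes U -> AD, D -> MB; U -> AMU becomes U -> AE, E -> MU.

S -> i | SU; A -> i; B -> e; C -> MU; D -> MB; E -> MU; M -> e | AC; U -> e | AD | AE | SS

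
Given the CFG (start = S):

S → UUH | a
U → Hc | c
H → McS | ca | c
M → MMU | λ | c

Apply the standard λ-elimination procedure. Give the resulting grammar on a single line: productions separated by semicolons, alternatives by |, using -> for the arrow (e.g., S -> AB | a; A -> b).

S -> a | UUH; H -> c | cS | ca | McS; M -> U | c | MU | MMU; U -> c | Hc

Nullable set: {M}.
H -> McS: M nullable, giving McS | cS.
Drop M -> λ.
M -> MMU: M, M nullable, giving MMU | MU | U.
Unchanged (no nullable symbols): S -> UUH; S -> a; H -> c; H -> ca; M -> c; U -> Hc; U -> c.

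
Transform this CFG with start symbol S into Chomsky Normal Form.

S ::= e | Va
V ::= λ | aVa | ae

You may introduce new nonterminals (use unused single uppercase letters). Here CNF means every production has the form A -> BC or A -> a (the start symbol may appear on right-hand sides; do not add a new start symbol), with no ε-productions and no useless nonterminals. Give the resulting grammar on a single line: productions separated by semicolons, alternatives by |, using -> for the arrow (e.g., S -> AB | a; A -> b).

Nullable: {V}; after ε-elimination: S -> a | e | Va; V -> aa | ae | aVa.
No unit productions to eliminate.
TERM: introduce A -> a, B -> e and substitute in every rule of length ≥2.
BIN: V -> AVA becomes V -> AC, C -> VA.

S -> a | e | VA; A -> a; B -> e; C -> VA; V -> AA | AB | AC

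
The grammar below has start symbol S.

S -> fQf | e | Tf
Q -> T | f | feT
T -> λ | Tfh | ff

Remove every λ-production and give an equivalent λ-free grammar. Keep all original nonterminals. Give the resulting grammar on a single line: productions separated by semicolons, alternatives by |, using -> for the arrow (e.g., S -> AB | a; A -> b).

Nullable set: {Q, T}.
S -> Tf: T nullable, giving Tf | f.
S -> fQf: Q nullable, giving fQf | ff.
Q -> T: T nullable, giving T.
Q -> feT: T nullable, giving fe | feT.
Drop T -> λ.
T -> Tfh: T nullable, giving Tfh | fh.
Unchanged (no nullable symbols): S -> e; Q -> f; T -> ff.

S -> e | f | Tf | ff | fQf; Q -> T | f | fe | feT; T -> ff | fh | Tfh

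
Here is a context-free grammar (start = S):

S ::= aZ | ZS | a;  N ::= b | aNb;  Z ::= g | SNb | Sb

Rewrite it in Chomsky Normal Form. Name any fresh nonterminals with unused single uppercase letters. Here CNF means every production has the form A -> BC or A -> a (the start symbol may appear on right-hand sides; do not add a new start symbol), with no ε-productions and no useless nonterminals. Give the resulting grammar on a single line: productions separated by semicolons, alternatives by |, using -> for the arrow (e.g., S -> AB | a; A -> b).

No ε-productions.
No unit productions to eliminate.
TERM: introduce A -> a, B -> b and substitute in every rule of length ≥2.
BIN: N -> ANB becomes N -> AC, C -> NB; Z -> SNB becomes Z -> SD, D -> NB.

S -> a | AZ | ZS; A -> a; B -> b; C -> NB; D -> NB; N -> b | AC; Z -> g | SB | SD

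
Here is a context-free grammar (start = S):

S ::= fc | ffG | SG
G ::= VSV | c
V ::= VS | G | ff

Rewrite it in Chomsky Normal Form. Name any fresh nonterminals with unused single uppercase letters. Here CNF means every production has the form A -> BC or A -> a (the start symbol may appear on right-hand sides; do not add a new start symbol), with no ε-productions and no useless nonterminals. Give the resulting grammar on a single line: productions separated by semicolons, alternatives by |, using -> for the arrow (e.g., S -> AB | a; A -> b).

No ε-productions.
After unit-elimination: S -> SG | fc | ffG; G -> c | VSV; V -> c | VS | ff | VSV.
TERM: introduce B -> c, A -> f and substitute in every rule of length ≥2.
BIN: G -> VSV becomes G -> VC, C -> SV; S -> AAG becomes S -> AD, D -> AG; V -> VSV becomes V -> VE, E -> SV.

S -> AB | AD | SG; A -> f; B -> c; C -> SV; D -> AG; E -> SV; G -> c | VC; V -> c | AA | VE | VS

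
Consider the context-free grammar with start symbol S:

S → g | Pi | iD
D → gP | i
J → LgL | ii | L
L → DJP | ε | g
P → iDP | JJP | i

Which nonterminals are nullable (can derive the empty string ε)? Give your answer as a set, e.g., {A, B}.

{J, L}

Directly nullable (have an ε-rule): {L}.
J is nullable via J -> L (every symbol on the right is already known nullable).
Not nullable: D, P, S — each has a terminal in every rule's right-hand side or depends on a non-nullable symbol.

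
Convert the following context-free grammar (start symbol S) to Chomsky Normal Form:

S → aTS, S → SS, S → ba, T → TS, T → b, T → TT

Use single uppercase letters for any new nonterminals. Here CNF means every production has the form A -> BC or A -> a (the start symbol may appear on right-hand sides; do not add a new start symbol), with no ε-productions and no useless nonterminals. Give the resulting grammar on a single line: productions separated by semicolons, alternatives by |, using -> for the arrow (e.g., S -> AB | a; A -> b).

S -> AC | BA | SS; A -> a; B -> b; C -> TS; T -> b | TS | TT

No ε-productions.
No unit productions to eliminate.
TERM: introduce A -> a, B -> b and substitute in every rule of length ≥2.
BIN: S -> ATS becomes S -> AC, C -> TS.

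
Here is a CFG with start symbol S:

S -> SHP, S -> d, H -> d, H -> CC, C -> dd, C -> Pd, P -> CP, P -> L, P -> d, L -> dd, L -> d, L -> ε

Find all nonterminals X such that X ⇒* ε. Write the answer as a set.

{L, P}

Directly nullable (have an ε-rule): {L}.
P is nullable via P -> L (every symbol on the right is already known nullable).
Not nullable: C, H, S — each has a terminal in every rule's right-hand side or depends on a non-nullable symbol.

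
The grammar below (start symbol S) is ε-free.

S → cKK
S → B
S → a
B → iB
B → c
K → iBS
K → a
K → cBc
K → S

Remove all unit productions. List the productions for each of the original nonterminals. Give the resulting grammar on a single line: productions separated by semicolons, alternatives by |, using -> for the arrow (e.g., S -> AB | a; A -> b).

Unit productions: K->S, S->B.
Unit pairs (A ⇒* B via units): (K,B), (K,S), (S,B).
S: inherits non-unit rules of {B, S} → a | c | cKK | iB.
B: inherits non-unit rules of {B} → c | iB.
K: inherits non-unit rules of {B, K, S} → a | c | cBc | cKK | iB | iBS.

S -> a | c | iB | cKK; B -> c | iB; K -> a | c | iB | cBc | cKK | iBS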